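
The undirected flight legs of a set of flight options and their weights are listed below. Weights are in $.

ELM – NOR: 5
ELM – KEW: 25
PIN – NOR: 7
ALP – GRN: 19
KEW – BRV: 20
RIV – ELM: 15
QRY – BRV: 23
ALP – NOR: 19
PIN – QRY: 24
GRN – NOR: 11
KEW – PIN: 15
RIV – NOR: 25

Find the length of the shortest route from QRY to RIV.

$51

Settle nodes by increasing distance from QRY:
QRY: 0
BRV: 23  (via QRY)
PIN: 24  (via QRY)
NOR: 31  (via PIN)
ELM: 36  (via NOR)
KEW: 39  (via PIN)
GRN: 42  (via NOR)
ALP: 50  (via NOR)
RIV: 51  (via ELM)
Shortest route: QRY–PIN–NOR–ELM–RIV = $51.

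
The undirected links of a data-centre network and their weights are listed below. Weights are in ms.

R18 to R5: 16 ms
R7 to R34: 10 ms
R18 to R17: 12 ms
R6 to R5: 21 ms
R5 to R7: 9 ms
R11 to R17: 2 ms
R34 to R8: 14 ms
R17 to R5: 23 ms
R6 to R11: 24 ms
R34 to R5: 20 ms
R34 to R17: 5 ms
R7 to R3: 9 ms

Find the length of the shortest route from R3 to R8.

33 ms

Settle nodes by increasing distance from R3:
R3: 0
R7: 9  (via R3)
R5: 18  (via R7)
R34: 19  (via R7)
R17: 24  (via R34)
R11: 26  (via R17)
R8: 33  (via R34)
Shortest route: R3–R7–R34–R8 = 33 ms.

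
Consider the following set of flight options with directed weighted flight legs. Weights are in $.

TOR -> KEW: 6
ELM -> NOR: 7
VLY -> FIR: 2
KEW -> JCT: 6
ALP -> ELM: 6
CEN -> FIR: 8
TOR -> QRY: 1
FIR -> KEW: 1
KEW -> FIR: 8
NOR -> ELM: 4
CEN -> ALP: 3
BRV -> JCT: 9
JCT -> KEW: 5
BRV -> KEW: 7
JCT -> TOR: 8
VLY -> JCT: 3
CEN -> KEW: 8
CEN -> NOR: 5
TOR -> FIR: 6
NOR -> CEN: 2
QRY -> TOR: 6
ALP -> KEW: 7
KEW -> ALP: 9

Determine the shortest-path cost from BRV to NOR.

Compare a few routes:
BRV → KEW → ALP → ELM → NOR: 7+9+6+7 = 29
BRV → JCT → KEW → ALP → ELM → NOR: 9+5+9+6+7 = 36
The minimum is $29 via BRV → KEW → ALP → ELM → NOR.

$29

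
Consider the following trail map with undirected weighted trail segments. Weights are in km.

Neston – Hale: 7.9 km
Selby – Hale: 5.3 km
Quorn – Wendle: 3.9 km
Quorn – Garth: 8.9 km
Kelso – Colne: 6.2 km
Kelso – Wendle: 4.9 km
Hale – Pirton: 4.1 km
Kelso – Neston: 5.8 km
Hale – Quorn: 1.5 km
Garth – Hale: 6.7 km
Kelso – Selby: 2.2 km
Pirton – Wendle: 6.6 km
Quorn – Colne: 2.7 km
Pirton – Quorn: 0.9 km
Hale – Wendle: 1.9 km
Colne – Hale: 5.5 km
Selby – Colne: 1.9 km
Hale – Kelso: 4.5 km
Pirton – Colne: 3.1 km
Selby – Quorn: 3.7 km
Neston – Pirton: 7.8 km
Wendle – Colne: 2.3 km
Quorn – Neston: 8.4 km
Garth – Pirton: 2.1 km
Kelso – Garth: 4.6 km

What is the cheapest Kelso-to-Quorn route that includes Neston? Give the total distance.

Shortest Kelso→Neston: Kelso–Neston = 5.8
Shortest Neston→Quorn: Neston–Quorn = 8.4
Total via Neston: 5.8 + 8.4 = 14.2 km.

14.2 km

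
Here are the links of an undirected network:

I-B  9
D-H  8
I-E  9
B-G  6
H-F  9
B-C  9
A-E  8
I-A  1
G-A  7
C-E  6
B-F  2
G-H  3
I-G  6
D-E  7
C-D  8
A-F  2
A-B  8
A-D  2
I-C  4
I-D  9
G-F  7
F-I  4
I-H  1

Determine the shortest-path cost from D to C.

Enumerating some paths:
D–E–C: 7+6 = 13
D–A–I–C: 2+1+4 = 7
D–A–F–I–C: 2+2+4+4 = 12
D–C: 8 = 8
Cheapest is D–A–I–C at 7.

7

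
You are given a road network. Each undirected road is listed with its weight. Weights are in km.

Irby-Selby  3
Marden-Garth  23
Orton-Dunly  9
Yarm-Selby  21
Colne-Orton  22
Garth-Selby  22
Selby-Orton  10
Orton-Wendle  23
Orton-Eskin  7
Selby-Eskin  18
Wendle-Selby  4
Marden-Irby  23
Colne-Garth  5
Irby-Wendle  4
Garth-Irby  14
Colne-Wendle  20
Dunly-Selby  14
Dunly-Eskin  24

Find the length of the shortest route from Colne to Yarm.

Candidate routes:
Colne → Wendle → Selby → Yarm: 20+4+21 = 45
Colne → Garth → Irby → Wendle → Selby → Yarm: 5+14+4+4+21 = 48
Colne → Garth → Selby → Yarm: 5+22+21 = 48
Colne → Garth → Irby → Selby → Yarm: 5+14+3+21 = 43
Cheapest is Colne → Garth → Irby → Selby → Yarm at 43 km.

43 km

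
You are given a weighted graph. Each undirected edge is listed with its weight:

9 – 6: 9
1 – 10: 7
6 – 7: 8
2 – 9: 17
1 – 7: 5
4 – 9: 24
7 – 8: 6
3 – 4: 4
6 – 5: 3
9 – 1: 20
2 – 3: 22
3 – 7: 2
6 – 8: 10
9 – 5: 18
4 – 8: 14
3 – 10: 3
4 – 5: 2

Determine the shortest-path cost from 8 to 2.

Candidate routes:
8–7–3–2: 6+2+22 = 30
8–6–9–2: 10+9+17 = 36
8–4–3–2: 14+4+22 = 40
8–7–6–9–2: 6+8+9+17 = 40
Cheapest is 8–7–3–2 at 30.

30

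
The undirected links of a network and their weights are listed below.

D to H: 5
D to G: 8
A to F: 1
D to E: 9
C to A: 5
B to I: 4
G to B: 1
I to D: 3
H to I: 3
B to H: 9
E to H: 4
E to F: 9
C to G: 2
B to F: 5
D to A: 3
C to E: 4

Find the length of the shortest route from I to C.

7

Settle nodes by increasing distance from I:
I: 0
D: 3  (via I)
H: 3  (via I)
B: 4  (via I)
G: 5  (via B)
A: 6  (via D)
C: 7  (via G)
Shortest route: I → B → G → C = 7.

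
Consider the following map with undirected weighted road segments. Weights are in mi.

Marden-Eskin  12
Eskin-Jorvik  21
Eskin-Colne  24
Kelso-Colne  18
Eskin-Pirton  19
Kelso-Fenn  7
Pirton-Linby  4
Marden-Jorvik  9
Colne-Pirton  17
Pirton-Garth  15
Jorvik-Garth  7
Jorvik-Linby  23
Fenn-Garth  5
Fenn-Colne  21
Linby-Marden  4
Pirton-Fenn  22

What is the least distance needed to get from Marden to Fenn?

21 mi

Candidate routes:
Marden → Linby → Pirton → Garth → Fenn: 4+4+15+5 = 28
Marden → Jorvik → Garth → Fenn: 9+7+5 = 21
Cheapest is Marden → Jorvik → Garth → Fenn at 21 mi.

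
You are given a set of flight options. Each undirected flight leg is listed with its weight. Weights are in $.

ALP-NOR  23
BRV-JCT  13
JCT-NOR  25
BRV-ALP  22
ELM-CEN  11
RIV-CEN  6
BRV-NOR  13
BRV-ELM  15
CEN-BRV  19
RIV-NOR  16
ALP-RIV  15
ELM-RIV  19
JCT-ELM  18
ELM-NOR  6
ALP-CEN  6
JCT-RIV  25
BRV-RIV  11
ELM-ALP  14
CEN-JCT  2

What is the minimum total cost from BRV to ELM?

Settle nodes by increasing distance from BRV:
BRV: 0
RIV: 11  (via BRV)
NOR: 13  (via BRV)
JCT: 13  (via BRV)
ELM: 15  (via BRV)
Shortest route: BRV → ELM = $15.

$15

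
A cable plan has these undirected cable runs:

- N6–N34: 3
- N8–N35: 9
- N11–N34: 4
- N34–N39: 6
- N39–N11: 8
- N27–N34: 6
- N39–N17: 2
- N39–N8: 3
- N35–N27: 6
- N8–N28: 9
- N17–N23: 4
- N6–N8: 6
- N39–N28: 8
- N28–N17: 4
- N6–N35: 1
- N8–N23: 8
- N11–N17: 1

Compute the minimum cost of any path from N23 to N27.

Settle nodes by increasing distance from N23:
N23: 0
N17: 4  (via N23)
N11: 5  (via N17)
N39: 6  (via N17)
N8: 8  (via N23)
N28: 8  (via N17)
N34: 9  (via N11)
N6: 12  (via N34)
N35: 13  (via N6)
N27: 15  (via N34)
Shortest route: N23 → N17 → N11 → N34 → N27 = 15.

15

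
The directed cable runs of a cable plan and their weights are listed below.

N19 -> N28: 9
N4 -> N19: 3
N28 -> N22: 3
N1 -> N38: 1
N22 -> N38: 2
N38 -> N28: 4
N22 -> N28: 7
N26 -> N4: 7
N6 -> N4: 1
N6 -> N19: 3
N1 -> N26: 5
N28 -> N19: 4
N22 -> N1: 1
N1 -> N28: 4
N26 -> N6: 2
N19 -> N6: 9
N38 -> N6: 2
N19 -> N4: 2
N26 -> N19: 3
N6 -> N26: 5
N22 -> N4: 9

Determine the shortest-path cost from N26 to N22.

Compare a few routes:
N26 → N19 → N28 → N22: 3+9+3 = 15
N26 → N6 → N4 → N19 → N28 → N22: 2+1+3+9+3 = 18
N26 → N4 → N19 → N28 → N22: 7+3+9+3 = 22
N26 → N6 → N19 → N28 → N22: 2+3+9+3 = 17
The minimum is 15 via N26 → N19 → N28 → N22.

15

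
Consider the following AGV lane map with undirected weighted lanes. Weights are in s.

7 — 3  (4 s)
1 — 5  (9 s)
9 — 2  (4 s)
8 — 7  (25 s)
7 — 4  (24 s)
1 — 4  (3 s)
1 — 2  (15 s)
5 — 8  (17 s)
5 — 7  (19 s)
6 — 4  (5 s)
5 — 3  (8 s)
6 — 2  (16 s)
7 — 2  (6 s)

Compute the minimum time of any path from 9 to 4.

Settle nodes by increasing distance from 9:
9: 0
2: 4  (via 9)
7: 10  (via 2)
3: 14  (via 7)
1: 19  (via 2)
6: 20  (via 2)
4: 22  (via 1)
Shortest route: 9–2–1–4 = 22 s.

22 s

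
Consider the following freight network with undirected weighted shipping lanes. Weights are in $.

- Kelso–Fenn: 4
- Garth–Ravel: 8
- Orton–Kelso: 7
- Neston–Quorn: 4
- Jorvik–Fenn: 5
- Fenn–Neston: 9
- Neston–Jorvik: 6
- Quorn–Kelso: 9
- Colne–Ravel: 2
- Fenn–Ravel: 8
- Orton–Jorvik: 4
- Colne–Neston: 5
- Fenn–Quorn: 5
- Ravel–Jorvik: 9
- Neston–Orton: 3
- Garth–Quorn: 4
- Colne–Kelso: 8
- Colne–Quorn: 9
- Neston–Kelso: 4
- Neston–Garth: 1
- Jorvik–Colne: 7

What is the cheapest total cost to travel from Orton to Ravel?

Compare a few routes:
Orton → Neston → Garth → Ravel: 3+1+8 = 12
Orton → Neston → Colne → Ravel: 3+5+2 = 10
Cheapest is Orton → Neston → Colne → Ravel at $10.

$10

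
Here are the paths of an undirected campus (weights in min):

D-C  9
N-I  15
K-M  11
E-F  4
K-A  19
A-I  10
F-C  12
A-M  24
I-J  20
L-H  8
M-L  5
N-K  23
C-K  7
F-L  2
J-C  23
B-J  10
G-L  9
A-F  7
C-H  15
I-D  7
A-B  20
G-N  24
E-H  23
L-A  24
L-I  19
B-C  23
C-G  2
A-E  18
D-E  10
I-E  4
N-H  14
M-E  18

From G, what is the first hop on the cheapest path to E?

Enumerating some paths:
G–L–F–E: 9+2+4 = 15
G–C–F–E: 2+12+4 = 18
The minimum is 15 min via G–L–F–E.
So from G the first move is to L.

L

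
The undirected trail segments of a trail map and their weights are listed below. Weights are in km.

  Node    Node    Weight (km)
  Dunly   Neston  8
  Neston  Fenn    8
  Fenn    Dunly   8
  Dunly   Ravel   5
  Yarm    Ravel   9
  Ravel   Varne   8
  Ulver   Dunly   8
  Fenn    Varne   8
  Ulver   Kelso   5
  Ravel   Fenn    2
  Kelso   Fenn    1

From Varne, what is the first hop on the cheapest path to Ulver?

Compare a few routes:
Varne - Ravel - Dunly - Ulver: 8+5+8 = 21
Varne - Fenn - Kelso - Ulver: 8+1+5 = 14
Varne - Ravel - Fenn - Kelso - Ulver: 8+2+1+5 = 16
The minimum is 14 km via Varne - Fenn - Kelso - Ulver.
So from Varne the first move is to Fenn.

Fenn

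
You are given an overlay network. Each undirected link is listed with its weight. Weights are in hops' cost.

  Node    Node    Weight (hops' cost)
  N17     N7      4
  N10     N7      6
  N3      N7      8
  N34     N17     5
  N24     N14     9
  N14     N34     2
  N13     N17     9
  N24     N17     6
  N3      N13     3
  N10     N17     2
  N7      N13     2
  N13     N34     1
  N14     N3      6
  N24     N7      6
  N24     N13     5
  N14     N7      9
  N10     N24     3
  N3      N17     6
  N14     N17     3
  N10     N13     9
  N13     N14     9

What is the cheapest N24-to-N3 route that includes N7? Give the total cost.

11 hops' cost

Shortest N24→N7: N24–N7 = 6
Shortest N7→N3: N7–N13–N3 = 5
Total via N7: 6 + 5 = 11 hops' cost.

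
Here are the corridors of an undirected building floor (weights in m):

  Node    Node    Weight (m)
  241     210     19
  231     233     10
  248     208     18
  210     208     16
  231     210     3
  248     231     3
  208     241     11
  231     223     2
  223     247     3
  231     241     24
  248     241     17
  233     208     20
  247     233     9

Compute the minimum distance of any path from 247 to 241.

25 m

Candidate routes:
247–223–231–248–241: 3+2+3+17 = 25
247–223–231–210–241: 3+2+3+19 = 27
The minimum is 25 m via 247–223–231–248–241.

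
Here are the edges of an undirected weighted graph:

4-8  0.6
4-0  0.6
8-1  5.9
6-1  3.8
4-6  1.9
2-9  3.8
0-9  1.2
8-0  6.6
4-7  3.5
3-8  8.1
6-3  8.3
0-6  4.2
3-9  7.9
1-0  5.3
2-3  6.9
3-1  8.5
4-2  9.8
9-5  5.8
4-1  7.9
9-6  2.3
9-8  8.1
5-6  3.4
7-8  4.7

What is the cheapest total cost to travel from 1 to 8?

Running Dijkstra from 1:
1: 0
6: 3.8  (via 1)
0: 5.3  (via 1)
4: 5.7  (via 6)
8: 5.9  (via 1)
Shortest route: 1 → 8 = 5.9.

5.9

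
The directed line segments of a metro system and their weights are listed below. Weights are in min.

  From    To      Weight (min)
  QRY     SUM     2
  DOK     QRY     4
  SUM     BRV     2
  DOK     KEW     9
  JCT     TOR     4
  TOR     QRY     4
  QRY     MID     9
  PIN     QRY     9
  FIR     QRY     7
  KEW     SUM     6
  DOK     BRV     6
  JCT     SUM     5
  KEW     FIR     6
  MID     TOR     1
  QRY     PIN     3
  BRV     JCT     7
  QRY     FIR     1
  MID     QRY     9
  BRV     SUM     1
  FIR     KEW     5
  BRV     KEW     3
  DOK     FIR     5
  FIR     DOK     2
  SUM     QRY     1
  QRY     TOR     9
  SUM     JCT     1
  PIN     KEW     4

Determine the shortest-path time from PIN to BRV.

Shortest distances from PIN:
PIN: 0
KEW: 4  (via PIN)
QRY: 9  (via PIN)
SUM: 10  (via KEW)
FIR: 10  (via KEW)
JCT: 11  (via SUM)
DOK: 12  (via FIR)
BRV: 12  (via SUM)
Shortest route: PIN–KEW–SUM–BRV = 12 min.

12 min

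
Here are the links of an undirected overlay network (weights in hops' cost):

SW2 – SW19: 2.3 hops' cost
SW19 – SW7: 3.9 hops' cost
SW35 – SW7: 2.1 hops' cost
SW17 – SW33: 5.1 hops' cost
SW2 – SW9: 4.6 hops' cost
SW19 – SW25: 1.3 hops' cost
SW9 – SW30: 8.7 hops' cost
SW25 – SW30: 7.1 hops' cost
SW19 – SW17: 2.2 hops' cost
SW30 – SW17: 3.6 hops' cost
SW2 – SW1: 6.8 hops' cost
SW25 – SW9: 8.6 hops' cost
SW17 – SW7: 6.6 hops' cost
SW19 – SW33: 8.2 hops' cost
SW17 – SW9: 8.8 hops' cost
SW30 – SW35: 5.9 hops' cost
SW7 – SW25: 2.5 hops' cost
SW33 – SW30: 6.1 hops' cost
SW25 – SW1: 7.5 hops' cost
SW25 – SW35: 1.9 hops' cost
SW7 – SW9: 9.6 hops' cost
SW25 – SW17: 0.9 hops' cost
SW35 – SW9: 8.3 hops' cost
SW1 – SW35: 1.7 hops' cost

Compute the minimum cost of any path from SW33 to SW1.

Settle nodes by increasing distance from SW33:
SW33: 0
SW17: 5.1  (via SW33)
SW25: 6  (via SW17)
SW30: 6.1  (via SW33)
SW19: 7.3  (via SW17)
SW35: 7.9  (via SW25)
SW7: 8.5  (via SW25)
SW2: 9.6  (via SW19)
SW1: 9.6  (via SW35)
Shortest route: SW33–SW17–SW25–SW35–SW1 = 9.6 hops' cost.

9.6 hops' cost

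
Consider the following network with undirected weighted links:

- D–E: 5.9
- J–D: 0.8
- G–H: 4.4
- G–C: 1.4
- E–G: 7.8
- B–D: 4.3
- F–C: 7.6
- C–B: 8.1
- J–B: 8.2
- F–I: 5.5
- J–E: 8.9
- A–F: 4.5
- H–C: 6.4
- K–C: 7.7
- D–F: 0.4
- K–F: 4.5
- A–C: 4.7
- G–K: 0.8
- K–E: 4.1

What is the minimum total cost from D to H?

10.1

Running Dijkstra from D:
D: 0
F: 0.4  (via D)
J: 0.8  (via D)
B: 4.3  (via D)
A: 4.9  (via F)
K: 4.9  (via F)
G: 5.7  (via K)
E: 5.9  (via D)
I: 5.9  (via F)
C: 7.1  (via G)
H: 10.1  (via G)
Shortest route: D → F → K → G → H = 10.1.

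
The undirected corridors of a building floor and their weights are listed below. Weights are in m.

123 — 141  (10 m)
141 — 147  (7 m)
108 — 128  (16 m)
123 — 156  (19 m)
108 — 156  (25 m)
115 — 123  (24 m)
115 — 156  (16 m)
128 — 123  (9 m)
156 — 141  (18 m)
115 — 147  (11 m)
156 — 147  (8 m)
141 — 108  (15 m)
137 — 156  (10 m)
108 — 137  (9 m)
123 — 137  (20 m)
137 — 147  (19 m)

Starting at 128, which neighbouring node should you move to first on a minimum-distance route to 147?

123

Enumerating some paths:
128 → 123 → 156 → 147: 9+19+8 = 36
128 → 123 → 141 → 147: 9+10+7 = 26
The minimum is 26 m via 128 → 123 → 141 → 147.
So from 128 the first move is to 123.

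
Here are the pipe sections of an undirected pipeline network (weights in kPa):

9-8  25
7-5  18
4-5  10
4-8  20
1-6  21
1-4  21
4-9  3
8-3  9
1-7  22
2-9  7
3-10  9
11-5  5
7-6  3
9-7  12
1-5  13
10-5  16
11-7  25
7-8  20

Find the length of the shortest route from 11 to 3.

Compare a few routes:
11 - 5 - 7 - 8 - 3: 5+18+20+9 = 52
11 - 5 - 4 - 8 - 3: 5+10+20+9 = 44
11 - 5 - 10 - 3: 5+16+9 = 30
11 - 5 - 4 - 9 - 8 - 3: 5+10+3+25+9 = 52
The minimum is 30 kPa via 11 - 5 - 10 - 3.

30 kPa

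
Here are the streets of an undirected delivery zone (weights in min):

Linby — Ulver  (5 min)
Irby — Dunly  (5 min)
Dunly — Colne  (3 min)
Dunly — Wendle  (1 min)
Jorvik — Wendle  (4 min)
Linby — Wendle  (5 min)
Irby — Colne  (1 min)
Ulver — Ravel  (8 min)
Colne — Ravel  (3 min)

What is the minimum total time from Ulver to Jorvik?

14 min

Enumerating some paths:
Ulver–Linby–Wendle–Jorvik: 5+5+4 = 14
Ulver–Ravel–Colne–Irby–Dunly–Wendle–Jorvik: 8+3+1+5+1+4 = 22
Ulver–Ravel–Colne–Dunly–Wendle–Jorvik: 8+3+3+1+4 = 19
The minimum is 14 min via Ulver–Linby–Wendle–Jorvik.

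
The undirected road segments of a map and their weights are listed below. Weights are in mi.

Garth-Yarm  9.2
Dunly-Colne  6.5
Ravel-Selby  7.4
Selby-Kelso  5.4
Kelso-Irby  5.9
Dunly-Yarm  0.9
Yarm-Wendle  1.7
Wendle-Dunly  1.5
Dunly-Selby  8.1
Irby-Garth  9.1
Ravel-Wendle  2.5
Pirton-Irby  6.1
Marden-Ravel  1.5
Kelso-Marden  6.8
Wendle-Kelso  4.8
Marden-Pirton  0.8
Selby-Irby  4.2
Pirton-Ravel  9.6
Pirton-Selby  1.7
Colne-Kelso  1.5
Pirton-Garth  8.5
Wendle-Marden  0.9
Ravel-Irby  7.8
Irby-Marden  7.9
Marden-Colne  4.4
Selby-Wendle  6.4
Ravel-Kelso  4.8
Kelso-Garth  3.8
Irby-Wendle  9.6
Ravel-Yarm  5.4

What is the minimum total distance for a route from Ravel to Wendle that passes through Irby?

15.4 mi

Best Ravel to Irby: Ravel → Irby costing 7.8
Shortest Irby→Wendle: Irby → Selby → Pirton → Marden → Wendle = 7.6
Total via Irby: 7.8 + 7.6 = 15.4 mi.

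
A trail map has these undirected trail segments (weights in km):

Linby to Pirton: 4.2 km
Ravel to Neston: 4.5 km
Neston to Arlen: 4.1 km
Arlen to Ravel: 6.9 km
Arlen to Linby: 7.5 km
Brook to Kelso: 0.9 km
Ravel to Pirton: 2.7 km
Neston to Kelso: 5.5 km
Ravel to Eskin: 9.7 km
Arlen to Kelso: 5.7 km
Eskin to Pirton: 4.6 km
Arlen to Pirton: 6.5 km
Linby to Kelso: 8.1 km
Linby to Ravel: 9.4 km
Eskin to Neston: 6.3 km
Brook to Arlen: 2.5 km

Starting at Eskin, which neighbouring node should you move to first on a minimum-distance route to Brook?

Neston

Enumerating some paths:
Eskin - Neston - Kelso - Brook: 6.3+5.5+0.9 = 12.7
Eskin - Pirton - Arlen - Brook: 4.6+6.5+2.5 = 13.6
Eskin - Neston - Arlen - Brook: 6.3+4.1+2.5 = 12.9
The minimum is 12.7 km via Eskin - Neston - Kelso - Brook.
So from Eskin the first move is to Neston.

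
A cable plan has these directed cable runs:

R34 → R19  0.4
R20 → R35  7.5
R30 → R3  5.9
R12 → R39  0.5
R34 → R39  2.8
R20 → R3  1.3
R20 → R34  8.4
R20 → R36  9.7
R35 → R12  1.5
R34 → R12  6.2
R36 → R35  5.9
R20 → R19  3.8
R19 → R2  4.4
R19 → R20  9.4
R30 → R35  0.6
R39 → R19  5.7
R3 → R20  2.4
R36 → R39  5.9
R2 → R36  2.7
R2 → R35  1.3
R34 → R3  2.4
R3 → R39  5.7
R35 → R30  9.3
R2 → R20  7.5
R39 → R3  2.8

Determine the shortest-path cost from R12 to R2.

10.6

Candidate routes:
R12 → R39 → R3 → R20 → R34 → R19 → R2: 0.5+2.8+2.4+8.4+0.4+4.4 = 18.9
R12 → R39 → R19 → R2: 0.5+5.7+4.4 = 10.6
R12 → R39 → R3 → R20 → R19 → R2: 0.5+2.8+2.4+3.8+4.4 = 13.9
Cheapest is R12 → R39 → R19 → R2 at 10.6.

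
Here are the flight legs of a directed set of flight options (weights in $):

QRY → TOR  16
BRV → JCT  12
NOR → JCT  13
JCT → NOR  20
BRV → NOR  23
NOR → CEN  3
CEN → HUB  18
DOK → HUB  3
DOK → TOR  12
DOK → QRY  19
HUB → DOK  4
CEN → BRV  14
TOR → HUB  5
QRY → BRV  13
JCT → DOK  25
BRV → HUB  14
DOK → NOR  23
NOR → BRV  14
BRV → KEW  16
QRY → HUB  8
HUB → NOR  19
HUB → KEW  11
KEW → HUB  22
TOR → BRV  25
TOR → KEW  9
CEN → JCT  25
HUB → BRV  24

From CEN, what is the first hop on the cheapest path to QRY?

HUB

Enumerating some paths:
CEN–BRV–HUB–DOK–QRY: 14+14+4+19 = 51
CEN–JCT–DOK–QRY: 25+25+19 = 69
CEN–HUB–DOK–QRY: 18+4+19 = 41
The minimum is $41 via CEN–HUB–DOK–QRY.
So from CEN the first move is to HUB.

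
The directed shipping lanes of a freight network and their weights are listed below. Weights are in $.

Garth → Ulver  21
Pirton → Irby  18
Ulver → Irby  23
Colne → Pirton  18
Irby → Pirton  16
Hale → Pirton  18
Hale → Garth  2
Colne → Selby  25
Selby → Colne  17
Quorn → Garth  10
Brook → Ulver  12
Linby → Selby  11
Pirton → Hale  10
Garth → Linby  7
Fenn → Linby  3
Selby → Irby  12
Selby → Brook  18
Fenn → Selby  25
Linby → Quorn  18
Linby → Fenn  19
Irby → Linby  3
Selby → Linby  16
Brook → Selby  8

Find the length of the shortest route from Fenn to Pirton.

$42

Settle nodes by increasing distance from Fenn:
Fenn: 0
Linby: 3  (via Fenn)
Selby: 14  (via Linby)
Quorn: 21  (via Linby)
Irby: 26  (via Selby)
Colne: 31  (via Selby)
Garth: 31  (via Quorn)
Brook: 32  (via Selby)
Pirton: 42  (via Irby)
Shortest route: Fenn → Linby → Selby → Irby → Pirton = $42.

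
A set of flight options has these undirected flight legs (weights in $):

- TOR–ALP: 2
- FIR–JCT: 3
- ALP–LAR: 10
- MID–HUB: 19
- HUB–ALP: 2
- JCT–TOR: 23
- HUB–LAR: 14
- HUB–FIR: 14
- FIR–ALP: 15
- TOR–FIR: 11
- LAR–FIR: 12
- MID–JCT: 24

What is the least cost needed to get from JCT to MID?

Enumerating some paths:
JCT - MID: 24 = 24
JCT - FIR - ALP - HUB - MID: 3+15+2+19 = 39
JCT - FIR - HUB - MID: 3+14+19 = 36
JCT - FIR - TOR - ALP - HUB - MID: 3+11+2+2+19 = 37
Cheapest is JCT - MID at $24.

$24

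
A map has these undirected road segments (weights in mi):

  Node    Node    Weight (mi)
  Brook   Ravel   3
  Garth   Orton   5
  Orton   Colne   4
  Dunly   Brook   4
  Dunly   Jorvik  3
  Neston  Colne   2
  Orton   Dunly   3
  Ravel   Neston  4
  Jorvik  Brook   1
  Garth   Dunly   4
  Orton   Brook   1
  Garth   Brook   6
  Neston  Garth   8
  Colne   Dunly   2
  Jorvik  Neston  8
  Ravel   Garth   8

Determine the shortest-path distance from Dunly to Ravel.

Settle nodes by increasing distance from Dunly:
Dunly: 0
Colne: 2  (via Dunly)
Orton: 3  (via Dunly)
Jorvik: 3  (via Dunly)
Brook: 4  (via Dunly)
Neston: 4  (via Colne)
Garth: 4  (via Dunly)
Ravel: 7  (via Brook)
Shortest route: Dunly–Brook–Ravel = 7 mi.

7 mi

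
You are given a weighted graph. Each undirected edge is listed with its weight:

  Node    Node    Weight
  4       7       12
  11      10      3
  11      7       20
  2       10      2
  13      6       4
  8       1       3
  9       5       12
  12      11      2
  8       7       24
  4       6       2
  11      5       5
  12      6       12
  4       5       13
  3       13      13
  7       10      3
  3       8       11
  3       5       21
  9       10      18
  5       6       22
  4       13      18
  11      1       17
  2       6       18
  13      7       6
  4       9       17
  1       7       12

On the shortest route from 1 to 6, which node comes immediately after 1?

Compare a few routes:
1–7–13–6: 12+6+4 = 22
1–7–4–6: 12+12+2 = 26
1–11–12–6: 17+2+12 = 31
1–8–3–13–6: 3+11+13+4 = 31
The minimum is 22 via 1–7–13–6.
So from 1 the first move is to 7.

7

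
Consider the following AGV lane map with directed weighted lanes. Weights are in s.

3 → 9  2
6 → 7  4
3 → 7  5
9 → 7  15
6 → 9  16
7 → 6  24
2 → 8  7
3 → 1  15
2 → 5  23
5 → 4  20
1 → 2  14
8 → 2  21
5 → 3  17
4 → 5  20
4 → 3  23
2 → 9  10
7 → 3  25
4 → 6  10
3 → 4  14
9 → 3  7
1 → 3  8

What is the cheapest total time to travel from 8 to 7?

43 s

Running Dijkstra from 8:
8: 0
2: 21  (via 8)
9: 31  (via 2)
3: 38  (via 9)
7: 43  (via 3)
Shortest route: 8–2–9–3–7 = 43 s.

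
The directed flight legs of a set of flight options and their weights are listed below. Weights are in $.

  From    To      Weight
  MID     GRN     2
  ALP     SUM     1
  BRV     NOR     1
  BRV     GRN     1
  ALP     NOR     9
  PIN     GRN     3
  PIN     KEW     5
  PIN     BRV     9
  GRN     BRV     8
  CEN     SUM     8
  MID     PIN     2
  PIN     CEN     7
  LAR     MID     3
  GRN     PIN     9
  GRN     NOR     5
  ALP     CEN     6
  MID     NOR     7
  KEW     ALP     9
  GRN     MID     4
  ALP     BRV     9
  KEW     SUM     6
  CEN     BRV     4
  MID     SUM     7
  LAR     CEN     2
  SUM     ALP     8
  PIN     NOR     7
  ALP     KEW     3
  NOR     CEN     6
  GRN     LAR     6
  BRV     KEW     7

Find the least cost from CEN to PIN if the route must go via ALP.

Shortest CEN→ALP: CEN → SUM → ALP = 16
Shortest ALP→PIN: ALP → BRV → GRN → MID → PIN = 16
Total via ALP: 16 + 16 = $32.

$32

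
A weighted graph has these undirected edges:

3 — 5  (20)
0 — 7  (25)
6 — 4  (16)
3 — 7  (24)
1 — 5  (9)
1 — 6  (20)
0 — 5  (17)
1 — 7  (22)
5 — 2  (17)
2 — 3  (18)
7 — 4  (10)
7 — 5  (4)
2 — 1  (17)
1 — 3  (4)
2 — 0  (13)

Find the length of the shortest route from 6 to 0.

Running Dijkstra from 6:
6: 0
4: 16  (via 6)
1: 20  (via 6)
3: 24  (via 1)
7: 26  (via 4)
5: 29  (via 1)
2: 37  (via 1)
0: 46  (via 5)
Shortest route: 6–1–5–0 = 46.

46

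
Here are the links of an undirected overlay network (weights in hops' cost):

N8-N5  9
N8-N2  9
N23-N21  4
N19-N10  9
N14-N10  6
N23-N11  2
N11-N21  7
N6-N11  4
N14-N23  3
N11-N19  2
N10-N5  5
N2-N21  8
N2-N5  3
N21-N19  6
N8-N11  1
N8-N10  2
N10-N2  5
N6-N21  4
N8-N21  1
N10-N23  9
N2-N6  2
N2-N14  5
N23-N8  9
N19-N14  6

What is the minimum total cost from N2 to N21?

6 hops' cost

Compare a few routes:
N2 - N6 - N11 - N8 - N21: 2+4+1+1 = 8
N2 - N21: 8 = 8
N2 - N10 - N8 - N21: 5+2+1 = 8
N2 - N6 - N21: 2+4 = 6
The minimum is 6 hops' cost via N2 - N6 - N21.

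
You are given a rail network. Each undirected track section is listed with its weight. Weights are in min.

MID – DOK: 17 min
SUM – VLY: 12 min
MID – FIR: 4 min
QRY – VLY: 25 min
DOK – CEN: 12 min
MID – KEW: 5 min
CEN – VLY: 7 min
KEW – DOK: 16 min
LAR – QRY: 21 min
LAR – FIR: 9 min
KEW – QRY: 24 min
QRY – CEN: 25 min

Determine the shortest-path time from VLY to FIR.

40 min

Shortest distances from VLY:
VLY: 0
CEN: 7  (via VLY)
SUM: 12  (via VLY)
DOK: 19  (via CEN)
QRY: 25  (via VLY)
KEW: 35  (via DOK)
MID: 36  (via DOK)
FIR: 40  (via MID)
Shortest route: VLY–CEN–DOK–MID–FIR = 40 min.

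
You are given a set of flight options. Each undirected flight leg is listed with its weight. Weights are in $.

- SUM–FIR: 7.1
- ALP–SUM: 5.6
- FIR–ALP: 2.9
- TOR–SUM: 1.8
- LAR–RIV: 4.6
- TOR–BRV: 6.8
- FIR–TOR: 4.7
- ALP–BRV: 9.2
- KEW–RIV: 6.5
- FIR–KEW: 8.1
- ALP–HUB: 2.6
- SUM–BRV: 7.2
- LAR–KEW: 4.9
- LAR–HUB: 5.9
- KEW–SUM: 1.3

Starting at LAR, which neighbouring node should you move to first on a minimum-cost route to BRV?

KEW

Compare a few routes:
LAR - KEW - SUM - TOR - BRV: 4.9+1.3+1.8+6.8 = 14.8
LAR - HUB - ALP - BRV: 5.9+2.6+9.2 = 17.7
LAR - KEW - SUM - BRV: 4.9+1.3+7.2 = 13.4
Cheapest is LAR - KEW - SUM - BRV at $13.4.
So from LAR the first move is to KEW.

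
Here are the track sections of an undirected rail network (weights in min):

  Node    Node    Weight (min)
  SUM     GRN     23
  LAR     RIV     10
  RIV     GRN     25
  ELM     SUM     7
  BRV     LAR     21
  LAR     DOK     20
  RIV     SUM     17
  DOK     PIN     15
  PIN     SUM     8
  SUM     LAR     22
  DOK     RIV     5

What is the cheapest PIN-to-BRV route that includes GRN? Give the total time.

87 min

Shortest PIN→GRN: PIN → SUM → GRN = 31
Shortest GRN→BRV: GRN → RIV → LAR → BRV = 56
Total via GRN: 31 + 56 = 87 min.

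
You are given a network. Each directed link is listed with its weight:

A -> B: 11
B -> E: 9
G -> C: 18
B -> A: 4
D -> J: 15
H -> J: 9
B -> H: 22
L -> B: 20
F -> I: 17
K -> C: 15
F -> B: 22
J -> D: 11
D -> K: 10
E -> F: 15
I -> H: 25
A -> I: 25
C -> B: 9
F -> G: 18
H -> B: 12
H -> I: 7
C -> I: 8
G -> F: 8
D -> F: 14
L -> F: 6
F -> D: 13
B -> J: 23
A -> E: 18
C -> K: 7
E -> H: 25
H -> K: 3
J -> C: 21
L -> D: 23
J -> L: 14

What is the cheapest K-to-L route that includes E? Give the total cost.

Shortest K→E: K–C–B–E = 33
Best E to L: E–H–J–L costing 48
Total via E: 33 + 48 = 81.

81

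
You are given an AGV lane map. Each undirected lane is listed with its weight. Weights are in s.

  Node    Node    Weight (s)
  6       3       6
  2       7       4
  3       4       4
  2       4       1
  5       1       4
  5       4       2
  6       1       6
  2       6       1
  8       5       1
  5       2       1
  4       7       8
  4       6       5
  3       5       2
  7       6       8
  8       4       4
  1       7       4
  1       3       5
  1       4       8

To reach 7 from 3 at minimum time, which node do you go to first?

Candidate routes:
3 - 1 - 7: 5+4 = 9
3 - 5 - 2 - 7: 2+1+4 = 7
Cheapest is 3 - 5 - 2 - 7 at 7 s.
So from 3 the first move is to 5.

5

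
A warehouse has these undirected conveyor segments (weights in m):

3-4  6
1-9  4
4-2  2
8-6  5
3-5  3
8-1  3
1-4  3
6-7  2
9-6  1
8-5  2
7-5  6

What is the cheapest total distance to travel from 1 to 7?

Shortest distances from 1:
1: 0
4: 3  (via 1)
8: 3  (via 1)
9: 4  (via 1)
2: 5  (via 4)
5: 5  (via 8)
6: 5  (via 9)
7: 7  (via 6)
Shortest route: 1–9–6–7 = 7 m.

7 m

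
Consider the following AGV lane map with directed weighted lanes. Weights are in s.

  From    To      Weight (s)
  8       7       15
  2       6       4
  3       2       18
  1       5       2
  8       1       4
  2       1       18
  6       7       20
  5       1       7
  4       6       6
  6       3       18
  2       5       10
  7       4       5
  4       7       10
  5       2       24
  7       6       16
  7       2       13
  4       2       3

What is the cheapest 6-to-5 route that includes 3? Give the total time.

Best 6 to 3: 6 → 3 costing 18
Shortest 3→5: 3 → 2 → 5 = 28
Total via 3: 18 + 28 = 46 s.

46 s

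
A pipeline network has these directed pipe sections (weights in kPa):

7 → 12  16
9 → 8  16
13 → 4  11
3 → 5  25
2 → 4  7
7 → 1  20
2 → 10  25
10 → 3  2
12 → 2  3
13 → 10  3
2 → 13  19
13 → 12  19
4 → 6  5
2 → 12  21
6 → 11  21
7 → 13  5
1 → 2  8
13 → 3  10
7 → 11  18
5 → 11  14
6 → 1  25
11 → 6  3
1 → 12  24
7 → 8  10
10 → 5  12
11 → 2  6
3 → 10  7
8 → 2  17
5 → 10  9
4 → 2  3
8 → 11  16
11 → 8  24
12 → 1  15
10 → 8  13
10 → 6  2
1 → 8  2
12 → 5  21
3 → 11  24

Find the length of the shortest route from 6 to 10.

Shortest distances from 6:
6: 0
11: 21  (via 6)
1: 25  (via 6)
2: 27  (via 11)
8: 27  (via 1)
4: 34  (via 2)
13: 46  (via 2)
12: 48  (via 2)
10: 49  (via 13)
Shortest route: 6–11–2–13–10 = 49 kPa.

49 kPa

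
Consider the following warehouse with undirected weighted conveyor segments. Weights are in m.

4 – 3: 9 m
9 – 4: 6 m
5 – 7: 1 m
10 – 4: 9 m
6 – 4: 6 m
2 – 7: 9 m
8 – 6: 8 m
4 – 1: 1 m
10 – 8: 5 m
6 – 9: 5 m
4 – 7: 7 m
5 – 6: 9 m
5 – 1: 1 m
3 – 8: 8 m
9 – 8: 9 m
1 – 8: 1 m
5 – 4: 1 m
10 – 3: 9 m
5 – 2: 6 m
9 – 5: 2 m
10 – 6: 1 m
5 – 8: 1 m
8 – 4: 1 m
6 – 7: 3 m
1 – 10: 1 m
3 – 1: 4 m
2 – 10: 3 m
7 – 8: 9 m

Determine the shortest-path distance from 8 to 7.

2 m

Enumerating some paths:
8 - 1 - 5 - 7: 1+1+1 = 3
8 - 5 - 7: 1+1 = 2
8 - 4 - 5 - 7: 1+1+1 = 3
Cheapest is 8 - 5 - 7 at 2 m.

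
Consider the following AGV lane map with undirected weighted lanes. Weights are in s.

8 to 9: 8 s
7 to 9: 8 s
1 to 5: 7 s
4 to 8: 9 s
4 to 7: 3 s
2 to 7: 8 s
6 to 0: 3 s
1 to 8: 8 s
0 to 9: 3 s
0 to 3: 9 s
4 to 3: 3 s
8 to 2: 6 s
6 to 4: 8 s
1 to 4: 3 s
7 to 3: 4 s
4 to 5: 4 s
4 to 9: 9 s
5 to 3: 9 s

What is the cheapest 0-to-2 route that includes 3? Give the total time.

Best 0 to 3: 0–3 costing 9
Shortest 3→2: 3–7–2 = 12
Total via 3: 9 + 12 = 21 s.

21 s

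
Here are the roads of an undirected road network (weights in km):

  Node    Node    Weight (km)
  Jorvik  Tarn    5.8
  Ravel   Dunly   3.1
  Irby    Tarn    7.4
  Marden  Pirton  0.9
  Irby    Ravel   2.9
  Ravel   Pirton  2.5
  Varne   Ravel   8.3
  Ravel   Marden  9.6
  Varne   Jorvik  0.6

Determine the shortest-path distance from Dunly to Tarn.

13.4 km

Compare a few routes:
Dunly - Ravel - Varne - Jorvik - Tarn: 3.1+8.3+0.6+5.8 = 17.8
Dunly - Ravel - Irby - Tarn: 3.1+2.9+7.4 = 13.4
Cheapest is Dunly - Ravel - Irby - Tarn at 13.4 km.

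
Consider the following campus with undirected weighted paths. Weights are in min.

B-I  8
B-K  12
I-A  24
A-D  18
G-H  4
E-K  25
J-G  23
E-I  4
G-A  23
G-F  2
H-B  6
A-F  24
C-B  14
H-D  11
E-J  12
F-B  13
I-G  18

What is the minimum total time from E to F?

24 min

Candidate routes:
E–I–G–F: 4+18+2 = 24
E–J–G–F: 12+23+2 = 37
E–I–B–F: 4+8+13 = 25
The minimum is 24 min via E–I–G–F.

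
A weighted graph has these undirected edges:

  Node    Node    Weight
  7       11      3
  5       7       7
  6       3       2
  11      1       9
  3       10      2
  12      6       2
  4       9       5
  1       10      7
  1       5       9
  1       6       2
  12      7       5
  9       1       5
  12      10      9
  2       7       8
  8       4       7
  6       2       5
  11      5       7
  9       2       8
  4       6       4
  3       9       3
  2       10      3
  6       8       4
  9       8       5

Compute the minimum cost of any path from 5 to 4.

15

Enumerating some paths:
5–1–6–4: 9+2+4 = 15
5–7–12–6–4: 7+5+2+4 = 18
Cheapest is 5–1–6–4 at 15.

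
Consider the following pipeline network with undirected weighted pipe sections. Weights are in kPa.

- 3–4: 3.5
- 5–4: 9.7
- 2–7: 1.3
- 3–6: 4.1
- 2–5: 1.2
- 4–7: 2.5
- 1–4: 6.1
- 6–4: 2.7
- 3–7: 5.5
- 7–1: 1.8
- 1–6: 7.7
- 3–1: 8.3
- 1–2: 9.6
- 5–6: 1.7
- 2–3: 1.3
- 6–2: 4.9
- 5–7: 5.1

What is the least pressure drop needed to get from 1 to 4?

Settle nodes by increasing distance from 1:
1: 0
7: 1.8  (via 1)
2: 3.1  (via 7)
4: 4.3  (via 7)
Shortest route: 1 → 7 → 4 = 4.3 kPa.

4.3 kPa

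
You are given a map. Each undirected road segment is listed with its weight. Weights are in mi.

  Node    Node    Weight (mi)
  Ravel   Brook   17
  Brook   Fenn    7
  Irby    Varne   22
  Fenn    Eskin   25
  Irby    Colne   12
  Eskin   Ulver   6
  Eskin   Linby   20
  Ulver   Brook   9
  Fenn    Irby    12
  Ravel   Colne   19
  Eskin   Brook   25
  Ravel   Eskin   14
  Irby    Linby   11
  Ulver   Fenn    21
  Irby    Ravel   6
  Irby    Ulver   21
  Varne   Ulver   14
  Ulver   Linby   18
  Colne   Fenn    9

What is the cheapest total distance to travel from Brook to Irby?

19 mi

Running Dijkstra from Brook:
Brook: 0
Fenn: 7  (via Brook)
Ulver: 9  (via Brook)
Eskin: 15  (via Ulver)
Colne: 16  (via Fenn)
Ravel: 17  (via Brook)
Irby: 19  (via Fenn)
Shortest route: Brook → Fenn → Irby = 19 mi.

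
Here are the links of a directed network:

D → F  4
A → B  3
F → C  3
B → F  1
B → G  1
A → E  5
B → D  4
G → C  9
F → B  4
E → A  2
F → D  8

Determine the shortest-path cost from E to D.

9

Enumerating some paths:
E–A–B–D: 2+3+4 = 9
E–A–B–F–D: 2+3+1+8 = 14
The minimum is 9 via E–A–B–D.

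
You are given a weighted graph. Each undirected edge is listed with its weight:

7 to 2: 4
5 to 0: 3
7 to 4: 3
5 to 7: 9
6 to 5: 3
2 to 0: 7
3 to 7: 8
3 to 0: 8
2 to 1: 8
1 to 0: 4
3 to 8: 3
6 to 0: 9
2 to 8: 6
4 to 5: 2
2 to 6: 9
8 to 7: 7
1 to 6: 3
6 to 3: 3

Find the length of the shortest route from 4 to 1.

8

Settle nodes by increasing distance from 4:
4: 0
5: 2  (via 4)
7: 3  (via 4)
0: 5  (via 5)
6: 5  (via 5)
2: 7  (via 7)
1: 8  (via 6)
Shortest route: 4 → 5 → 6 → 1 = 8.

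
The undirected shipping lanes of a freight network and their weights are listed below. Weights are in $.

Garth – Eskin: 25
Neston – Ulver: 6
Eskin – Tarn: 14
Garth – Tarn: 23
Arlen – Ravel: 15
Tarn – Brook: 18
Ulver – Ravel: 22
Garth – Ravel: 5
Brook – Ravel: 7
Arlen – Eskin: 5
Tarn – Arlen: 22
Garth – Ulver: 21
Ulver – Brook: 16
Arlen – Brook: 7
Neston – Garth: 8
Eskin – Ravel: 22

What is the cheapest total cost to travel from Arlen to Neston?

Enumerating some paths:
Arlen → Brook → Ravel → Garth → Neston: 7+7+5+8 = 27
Arlen → Eskin → Garth → Neston: 5+25+8 = 38
Arlen → Brook → Ulver → Neston: 7+16+6 = 29
Arlen → Ravel → Garth → Neston: 15+5+8 = 28
The minimum is $27 via Arlen → Brook → Ravel → Garth → Neston.

$27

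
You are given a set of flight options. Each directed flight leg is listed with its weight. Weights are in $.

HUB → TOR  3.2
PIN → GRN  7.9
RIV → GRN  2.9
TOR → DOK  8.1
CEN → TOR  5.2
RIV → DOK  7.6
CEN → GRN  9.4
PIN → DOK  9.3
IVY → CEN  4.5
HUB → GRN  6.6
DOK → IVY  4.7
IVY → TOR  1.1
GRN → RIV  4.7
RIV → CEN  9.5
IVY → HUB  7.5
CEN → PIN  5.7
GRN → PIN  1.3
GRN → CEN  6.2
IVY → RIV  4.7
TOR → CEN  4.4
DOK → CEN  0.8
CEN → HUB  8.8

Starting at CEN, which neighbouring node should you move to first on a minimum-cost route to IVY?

TOR

Enumerating some paths:
CEN - TOR - DOK - IVY: 5.2+8.1+4.7 = 18
CEN - PIN - DOK - IVY: 5.7+9.3+4.7 = 19.7
The minimum is $18 via CEN - TOR - DOK - IVY.
So from CEN the first move is to TOR.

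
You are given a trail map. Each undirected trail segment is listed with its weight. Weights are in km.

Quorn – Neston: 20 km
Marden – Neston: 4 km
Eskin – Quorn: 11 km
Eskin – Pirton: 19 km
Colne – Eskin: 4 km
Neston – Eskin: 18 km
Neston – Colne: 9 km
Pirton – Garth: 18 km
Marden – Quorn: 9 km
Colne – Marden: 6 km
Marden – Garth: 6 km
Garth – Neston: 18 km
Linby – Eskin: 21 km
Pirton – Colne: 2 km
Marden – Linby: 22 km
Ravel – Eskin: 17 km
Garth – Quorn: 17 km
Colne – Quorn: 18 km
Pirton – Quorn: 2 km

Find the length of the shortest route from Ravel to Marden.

27 km

Running Dijkstra from Ravel:
Ravel: 0
Eskin: 17  (via Ravel)
Colne: 21  (via Eskin)
Pirton: 23  (via Colne)
Quorn: 25  (via Pirton)
Marden: 27  (via Colne)
Shortest route: Ravel–Eskin–Colne–Marden = 27 km.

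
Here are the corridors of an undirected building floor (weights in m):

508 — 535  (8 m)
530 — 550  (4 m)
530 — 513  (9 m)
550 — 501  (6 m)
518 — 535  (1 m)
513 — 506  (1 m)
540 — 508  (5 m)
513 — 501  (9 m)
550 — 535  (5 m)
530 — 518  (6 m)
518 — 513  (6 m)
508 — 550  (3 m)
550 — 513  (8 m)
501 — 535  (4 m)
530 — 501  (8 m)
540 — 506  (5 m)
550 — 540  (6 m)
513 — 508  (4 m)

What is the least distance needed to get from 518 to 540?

12 m

Running Dijkstra from 518:
518: 0
535: 1  (via 518)
501: 5  (via 535)
530: 6  (via 518)
550: 6  (via 535)
513: 6  (via 518)
506: 7  (via 513)
508: 9  (via 535)
540: 12  (via 550)
Shortest route: 518–535–550–540 = 12 m.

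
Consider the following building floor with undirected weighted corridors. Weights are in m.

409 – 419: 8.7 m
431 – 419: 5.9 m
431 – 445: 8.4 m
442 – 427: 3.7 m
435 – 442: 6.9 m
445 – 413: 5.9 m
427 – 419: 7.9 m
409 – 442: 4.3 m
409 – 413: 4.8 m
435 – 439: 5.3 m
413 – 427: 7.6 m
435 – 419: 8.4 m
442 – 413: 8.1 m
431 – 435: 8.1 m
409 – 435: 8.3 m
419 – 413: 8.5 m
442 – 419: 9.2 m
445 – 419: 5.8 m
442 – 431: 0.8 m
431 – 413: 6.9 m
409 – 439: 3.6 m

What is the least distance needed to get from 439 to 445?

14.3 m

Settle nodes by increasing distance from 439:
439: 0
409: 3.6  (via 439)
435: 5.3  (via 439)
442: 7.9  (via 409)
413: 8.4  (via 409)
431: 8.7  (via 442)
427: 11.6  (via 442)
419: 12.3  (via 409)
445: 14.3  (via 413)
Shortest route: 439 → 409 → 413 → 445 = 14.3 m.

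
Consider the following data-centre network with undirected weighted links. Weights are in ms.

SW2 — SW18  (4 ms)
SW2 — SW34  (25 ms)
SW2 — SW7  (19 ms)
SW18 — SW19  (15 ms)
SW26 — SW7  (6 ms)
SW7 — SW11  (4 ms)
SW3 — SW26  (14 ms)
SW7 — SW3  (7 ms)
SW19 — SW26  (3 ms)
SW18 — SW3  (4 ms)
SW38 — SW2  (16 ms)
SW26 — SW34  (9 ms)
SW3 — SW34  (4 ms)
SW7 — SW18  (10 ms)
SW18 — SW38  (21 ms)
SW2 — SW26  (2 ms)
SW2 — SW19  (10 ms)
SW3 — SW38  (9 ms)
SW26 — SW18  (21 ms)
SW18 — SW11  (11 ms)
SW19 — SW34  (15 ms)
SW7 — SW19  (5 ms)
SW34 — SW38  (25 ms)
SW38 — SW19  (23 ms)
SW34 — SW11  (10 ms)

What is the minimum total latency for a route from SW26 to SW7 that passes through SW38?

Best SW26 to SW38: SW26 → SW2 → SW38 costing 18
Shortest SW38→SW7: SW38 → SW3 → SW7 = 16
Total via SW38: 18 + 16 = 34 ms.

34 ms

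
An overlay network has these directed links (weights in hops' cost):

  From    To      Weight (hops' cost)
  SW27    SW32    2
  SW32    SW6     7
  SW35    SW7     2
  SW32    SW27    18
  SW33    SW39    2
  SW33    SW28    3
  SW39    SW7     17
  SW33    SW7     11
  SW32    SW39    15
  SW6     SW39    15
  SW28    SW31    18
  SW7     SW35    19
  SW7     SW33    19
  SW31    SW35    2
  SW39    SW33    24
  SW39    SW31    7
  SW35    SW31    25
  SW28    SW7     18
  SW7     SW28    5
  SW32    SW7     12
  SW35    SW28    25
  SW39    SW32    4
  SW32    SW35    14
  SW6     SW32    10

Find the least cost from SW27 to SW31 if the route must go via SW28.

Shortest SW27→SW28: SW27 → SW32 → SW7 → SW28 = 19
Best SW28 to SW31: SW28 → SW31 costing 18
Total via SW28: 19 + 18 = 37 hops' cost.

37 hops' cost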